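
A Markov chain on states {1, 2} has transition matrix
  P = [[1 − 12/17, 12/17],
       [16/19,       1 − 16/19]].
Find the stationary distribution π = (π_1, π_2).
π_1 = 68/125, π_2 = 57/125

Solve πP = π with π_1 + π_2 = 1. From πP = π: π_1 · (1 − 12/17) + π_2 · 16/19 = π_1 ⇒ π_2 · 16/19 = π_1 · 12/17 ⇒ π_2/π_1 = (12/17)/(16/19) = 57/68. Together with π_1 + π_2 = 1:
  π_1 = (16/19)/(12/17 + 16/19) = (16/19)/(500/323) = 68/125,
  π_2 = (12/17)/(12/17 + 16/19) = (12/17)/(500/323) = 57/125.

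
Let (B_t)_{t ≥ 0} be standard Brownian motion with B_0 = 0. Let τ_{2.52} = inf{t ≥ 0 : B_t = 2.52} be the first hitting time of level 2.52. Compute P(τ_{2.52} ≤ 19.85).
P(τ_{2.52} ≤ 19.85) = 2(1 − Φ(2.52/√19.85)) = 2(1 − Φ(0.5656)) ≈ 0.5717

By the reflection principle for standard BM, P(τ_b ≤ t) = 2 · P(B_t ≥ b). Since B_t ~ N(0, t), P(B_t ≥ 2.52) = 1 − Φ(2.52/√t) = 1 − Φ(2.52/√19.85) = 1 − Φ(0.5656) ≈ 0.28583. Doubling: P(τ_{2.52} ≤ 19.85) ≈ 2 · 0.28583 = 0.57166 ≈ 0.5717.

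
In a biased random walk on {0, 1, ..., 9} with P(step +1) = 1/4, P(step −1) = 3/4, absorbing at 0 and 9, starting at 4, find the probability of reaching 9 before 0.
P(hit 9 before 0) = (1 − (3)^4) / (1 − (3)^9) = 40/9841

Let u_k denote P(reach 9 before 0 | start at k). Boundary: u_0 = 0, u_9 = 1. Recurrence: u_k = 1/4·u_{k+1} + 3/4·u_{k-1} for 1 ≤ k ≤ 8. Try u_k = A + B·r^k with r = q/p = (3/4)/(1/4) = 3. Substitution satisfies the recurrence; boundary conditions give:
  u_k = (1 − r^k) / (1 − r^N) = (1 − (3)^4) / (1 − (3)^9) = 40/9841.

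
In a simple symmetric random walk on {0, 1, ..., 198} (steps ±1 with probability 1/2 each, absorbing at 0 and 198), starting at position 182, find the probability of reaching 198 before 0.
P(hit 198 before 0) = 182/198 = 91/99

Let u_k = P(hit 198 before 0 | start at k). Then u_0 = 0, u_198 = 1, and u_k = u_{k-1}/2 + u_{k+1}/2 for 1 ≤ k ≤ 197. This harmonic recurrence is solved by u_k = k/198, giving u_182 = 182/198 = 91/99.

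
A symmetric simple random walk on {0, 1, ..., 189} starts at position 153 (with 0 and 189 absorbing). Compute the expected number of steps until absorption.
E[τ | X_0 = 153] = 5508

Let v_k = E[τ | X_0 = k]. Boundary: v_0 = v_189 = 0. Recurrence: v_k = 1 + (v_{k-1} + v_{k+1})/2 for 1 ≤ k ≤ 188. The particular solution to v_k − (v_{k-1} + v_{k+1})/2 = 1 is v_k = −k^2. Adding homogeneous solution A + B k and matching boundaries gives v_k = k (189 − k). Substituting k = 153: v_153 = 153 · 36 = 5508.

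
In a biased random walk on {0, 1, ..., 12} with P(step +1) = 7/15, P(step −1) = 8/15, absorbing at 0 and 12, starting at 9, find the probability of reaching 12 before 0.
P(hit 12 before 0) = (1 − (8/7)^9) / (1 − (8/7)^12) = 190505287/324723015

Let u_k denote P(reach 12 before 0 | start at k). Boundary: u_0 = 0, u_12 = 1. Recurrence: u_k = 7/15·u_{k+1} + 8/15·u_{k-1} for 1 ≤ k ≤ 11. Try u_k = A + B·r^k with r = q/p = (8/15)/(7/15) = 8/7. Substitution satisfies the recurrence; boundary conditions give:
  u_k = (1 − r^k) / (1 − r^N) = (1 − (8/7)^9) / (1 − (8/7)^12) = 190505287/324723015.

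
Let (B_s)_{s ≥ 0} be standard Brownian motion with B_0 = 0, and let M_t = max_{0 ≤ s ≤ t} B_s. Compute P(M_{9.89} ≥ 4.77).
P(M_{9.89} ≥ 4.77) = 2·P(B_{9.89} ≥ 4.77) = 2(1 − Φ(4.77/√9.89)) ≈ 0.1293

By the reflection principle for Brownian motion, P(M_t ≥ a) = 2 · P(B_t ≥ a) for a ≥ 0. Since B_t ~ N(0, t), P(B_t ≥ 4.77) = 1 − Φ(4.77/√t) = 1 − Φ(4.77/√9.89) = 1 − Φ(1.5168). So
  P(M_{9.89} ≥ 4.77) = 2(1 − Φ(1.5168)) ≈ 0.1293.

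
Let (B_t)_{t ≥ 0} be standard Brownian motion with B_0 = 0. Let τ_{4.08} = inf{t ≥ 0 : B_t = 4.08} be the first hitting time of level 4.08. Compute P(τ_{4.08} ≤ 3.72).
P(τ_{4.08} ≤ 3.72) = 2(1 − Φ(4.08/√3.72)) = 2(1 − Φ(2.1154)) ≈ 0.0344

By the reflection principle for standard BM, P(τ_b ≤ t) = 2 · P(B_t ≥ b). Since B_t ~ N(0, t), P(B_t ≥ 4.08) = 1 − Φ(4.08/√t) = 1 − Φ(4.08/√3.72) = 1 − Φ(2.1154) ≈ 0.01720. Doubling: P(τ_{4.08} ≤ 3.72) ≈ 2 · 0.01720 = 0.03440 ≈ 0.0344.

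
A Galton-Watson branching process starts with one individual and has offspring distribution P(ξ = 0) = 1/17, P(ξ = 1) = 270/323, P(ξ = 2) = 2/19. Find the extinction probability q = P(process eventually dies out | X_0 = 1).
q = 19/34

The pgf is f(s) = 1/17 + 270/323·s + 2/19·s². The extinction probability q is the smallest fixed point of f in [0, 1]. Setting s = f(s):
  2/19·s² + (270/323 − 1)·s + 1/17 = 0
  2/19·s² − (1/17 + 2/19)·s + 1/17 = 0
which factors as (s − 1)·(2/19·s − 1/17) = 0, giving roots s = 1 and s = (1/17)/(2/19) = 19/34.
Mean offspring μ = 270/323 + 2·2/19 = 338/323 > 1 (supercritical), so q < 1. The extinction probability is the smaller root: q = (1/17)/(2/19) = 19/34.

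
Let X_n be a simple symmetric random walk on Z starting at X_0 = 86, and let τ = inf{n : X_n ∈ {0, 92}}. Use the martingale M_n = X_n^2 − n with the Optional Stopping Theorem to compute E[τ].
E[τ] = 516

M_n = X_n^2 − n is a martingale (since E[X_{n+1}^2 | F_n] = X_n^2 + 1). By OST (τ has finite mean in a bounded region), E[M_τ] = E[M_0] = X_0^2 − 0 = 86^2 = 7396. Also E[M_τ] = E[X_τ^2] − E[τ]. The walk exits at 0 or 92, with P(hit 92 first) = 86/92, so E[X_τ^2] = 92^2 · 86/92 + 0 = 7912. Thus E[τ] = E[X_τ^2] − E[M_τ] = 7912 − 7396 = 516 = 86(92 − 86) = 516.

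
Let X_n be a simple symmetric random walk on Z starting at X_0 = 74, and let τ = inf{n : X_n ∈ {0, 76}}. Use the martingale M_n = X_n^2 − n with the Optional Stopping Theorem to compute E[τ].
E[τ] = 148

M_n = X_n^2 − n is a martingale (since E[X_{n+1}^2 | F_n] = X_n^2 + 1). By OST (τ has finite mean in a bounded region), E[M_τ] = E[M_0] = X_0^2 − 0 = 74^2 = 5476. Also E[M_τ] = E[X_τ^2] − E[τ]. The walk exits at 0 or 76, with P(hit 76 first) = 74/76, so E[X_τ^2] = 76^2 · 74/76 + 0 = 5624. Thus E[τ] = E[X_τ^2] − E[M_τ] = 5624 − 5476 = 148 = 74(76 − 74) = 148.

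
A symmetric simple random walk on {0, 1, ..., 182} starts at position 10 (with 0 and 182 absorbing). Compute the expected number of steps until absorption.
E[τ | X_0 = 10] = 1720

Let v_k = E[τ | X_0 = k]. Boundary: v_0 = v_182 = 0. Recurrence: v_k = 1 + (v_{k-1} + v_{k+1})/2 for 1 ≤ k ≤ 181. The particular solution to v_k − (v_{k-1} + v_{k+1})/2 = 1 is v_k = −k^2. Adding homogeneous solution A + B k and matching boundaries gives v_k = k (182 − k). Substituting k = 10: v_10 = 10 · 172 = 1720.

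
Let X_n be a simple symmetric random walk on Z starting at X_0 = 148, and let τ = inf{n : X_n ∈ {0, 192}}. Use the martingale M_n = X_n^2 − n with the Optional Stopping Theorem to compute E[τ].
E[τ] = 6512

M_n = X_n^2 − n is a martingale (since E[X_{n+1}^2 | F_n] = X_n^2 + 1). By OST (τ has finite mean in a bounded region), E[M_τ] = E[M_0] = X_0^2 − 0 = 148^2 = 21904. Also E[M_τ] = E[X_τ^2] − E[τ]. The walk exits at 0 or 192, with P(hit 192 first) = 148/192, so E[X_τ^2] = 192^2 · 148/192 + 0 = 28416. Thus E[τ] = E[X_τ^2] − E[M_τ] = 28416 − 21904 = 6512 = 148(192 − 148) = 6512.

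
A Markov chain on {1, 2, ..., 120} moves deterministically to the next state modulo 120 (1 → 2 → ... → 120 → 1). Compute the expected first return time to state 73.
E[T_73 | X_0 = 73] = 120

The chain cycles deterministically, so starting at state 73 it returns in exactly 120 steps. Equivalently, the stationary distribution is uniform π_j = 1/120 for every state j, so by Kac's formula E[T_73] = 1/π_73 = 120.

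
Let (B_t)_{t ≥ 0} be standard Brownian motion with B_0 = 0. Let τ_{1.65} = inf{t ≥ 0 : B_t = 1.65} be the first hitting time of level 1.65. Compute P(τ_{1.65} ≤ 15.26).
P(τ_{1.65} ≤ 15.26) = 2(1 − Φ(1.65/√15.26)) = 2(1 − Φ(0.4224)) ≈ 0.6727

By the reflection principle for standard BM, P(τ_b ≤ t) = 2 · P(B_t ≥ b). Since B_t ~ N(0, t), P(B_t ≥ 1.65) = 1 − Φ(1.65/√t) = 1 − Φ(1.65/√15.26) = 1 − Φ(0.4224) ≈ 0.33637. Doubling: P(τ_{1.65} ≤ 15.26) ≈ 2 · 0.33637 = 0.67274 ≈ 0.6727.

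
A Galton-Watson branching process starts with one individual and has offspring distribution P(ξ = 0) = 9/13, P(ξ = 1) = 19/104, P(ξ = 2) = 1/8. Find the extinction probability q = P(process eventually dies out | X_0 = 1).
q = 1

Mean offspring μ = 0·9/13 + 1·19/104 + 2·1/8 = 45/104 ≤ 1. For μ ≤ 1 with offspring not concentrated at 1, the Galton-Watson process goes extinct almost surely, so q = 1.
(Algebraic check: The pgf is f(s) = 9/13 + 19/104·s + 1/8·s². The extinction probability q is the smallest fixed point of f in [0, 1]. Setting s = f(s):
  1/8·s² + (19/104 − 1)·s + 9/13 = 0
  1/8·s² − (9/13 + 1/8)·s + 9/13 = 0
which factors as (s − 1)·(1/8·s − 9/13) = 0, giving roots s = 1 and s = (9/13)/(1/8) = 72/13. Since 72/13 ≥ 1, the smallest root in [0, 1] is s = 1.)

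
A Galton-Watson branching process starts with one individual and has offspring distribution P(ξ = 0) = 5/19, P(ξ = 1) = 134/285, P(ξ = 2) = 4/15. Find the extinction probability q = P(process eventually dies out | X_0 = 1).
q = 75/76

The pgf is f(s) = 5/19 + 134/285·s + 4/15·s². The extinction probability q is the smallest fixed point of f in [0, 1]. Setting s = f(s):
  4/15·s² + (134/285 − 1)·s + 5/19 = 0
  4/15·s² − (5/19 + 4/15)·s + 5/19 = 0
which factors as (s − 1)·(4/15·s − 5/19) = 0, giving roots s = 1 and s = (5/19)/(4/15) = 75/76.
Mean offspring μ = 134/285 + 2·4/15 = 286/285 > 1 (supercritical), so q < 1. The extinction probability is the smaller root: q = (5/19)/(4/15) = 75/76.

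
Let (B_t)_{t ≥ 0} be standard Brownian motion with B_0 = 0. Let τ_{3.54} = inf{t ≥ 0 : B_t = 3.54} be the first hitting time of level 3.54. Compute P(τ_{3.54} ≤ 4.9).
P(τ_{3.54} ≤ 4.9) = 2(1 − Φ(3.54/√4.9)) = 2(1 − Φ(1.5992)) ≈ 0.1098

By the reflection principle for standard BM, P(τ_b ≤ t) = 2 · P(B_t ≥ b). Since B_t ~ N(0, t), P(B_t ≥ 3.54) = 1 − Φ(3.54/√t) = 1 − Φ(3.54/√4.9) = 1 − Φ(1.5992) ≈ 0.05489. Doubling: P(τ_{3.54} ≤ 4.9) ≈ 2 · 0.05489 = 0.10978 ≈ 0.1098.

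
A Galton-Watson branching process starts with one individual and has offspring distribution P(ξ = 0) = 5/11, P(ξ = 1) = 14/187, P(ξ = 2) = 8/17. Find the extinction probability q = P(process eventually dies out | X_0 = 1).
q = 85/88

The pgf is f(s) = 5/11 + 14/187·s + 8/17·s². The extinction probability q is the smallest fixed point of f in [0, 1]. Setting s = f(s):
  8/17·s² + (14/187 − 1)·s + 5/11 = 0
  8/17·s² − (5/11 + 8/17)·s + 5/11 = 0
which factors as (s − 1)·(8/17·s − 5/11) = 0, giving roots s = 1 and s = (5/11)/(8/17) = 85/88.
Mean offspring μ = 14/187 + 2·8/17 = 190/187 > 1 (supercritical), so q < 1. The extinction probability is the smaller root: q = (5/11)/(8/17) = 85/88.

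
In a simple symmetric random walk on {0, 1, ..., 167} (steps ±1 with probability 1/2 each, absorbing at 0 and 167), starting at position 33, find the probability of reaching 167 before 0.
P(hit 167 before 0) = 33/167

Let u_k = P(hit 167 before 0 | start at k). Then u_0 = 0, u_167 = 1, and u_k = u_{k-1}/2 + u_{k+1}/2 for 1 ≤ k ≤ 166. This harmonic recurrence is solved by u_k = k/167, giving u_33 = 33/167.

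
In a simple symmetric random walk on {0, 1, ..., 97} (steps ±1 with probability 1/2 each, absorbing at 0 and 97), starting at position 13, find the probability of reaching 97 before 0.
P(hit 97 before 0) = 13/97

Let u_k = P(hit 97 before 0 | start at k). Then u_0 = 0, u_97 = 1, and u_k = u_{k-1}/2 + u_{k+1}/2 for 1 ≤ k ≤ 96. This harmonic recurrence is solved by u_k = k/97, giving u_13 = 13/97.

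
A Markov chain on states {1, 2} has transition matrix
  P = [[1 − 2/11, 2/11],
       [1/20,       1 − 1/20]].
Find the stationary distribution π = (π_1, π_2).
π_1 = 11/51, π_2 = 40/51

Solve πP = π with π_1 + π_2 = 1. From πP = π: π_1 · (1 − 2/11) + π_2 · 1/20 = π_1 ⇒ π_2 · 1/20 = π_1 · 2/11 ⇒ π_2/π_1 = (2/11)/(1/20) = 40/11. Together with π_1 + π_2 = 1:
  π_1 = (1/20)/(2/11 + 1/20) = (1/20)/(51/220) = 11/51,
  π_2 = (2/11)/(2/11 + 1/20) = (2/11)/(51/220) = 40/51.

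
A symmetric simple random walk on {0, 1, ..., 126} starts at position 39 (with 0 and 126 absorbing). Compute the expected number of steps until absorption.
E[τ | X_0 = 39] = 3393

Let v_k = E[τ | X_0 = k]. Boundary: v_0 = v_126 = 0. Recurrence: v_k = 1 + (v_{k-1} + v_{k+1})/2 for 1 ≤ k ≤ 125. The particular solution to v_k − (v_{k-1} + v_{k+1})/2 = 1 is v_k = −k^2. Adding homogeneous solution A + B k and matching boundaries gives v_k = k (126 − k). Substituting k = 39: v_39 = 39 · 87 = 3393.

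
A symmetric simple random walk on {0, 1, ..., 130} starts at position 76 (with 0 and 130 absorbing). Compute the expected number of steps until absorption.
E[τ | X_0 = 76] = 4104

Let v_k = E[τ | X_0 = k]. Boundary: v_0 = v_130 = 0. Recurrence: v_k = 1 + (v_{k-1} + v_{k+1})/2 for 1 ≤ k ≤ 129. The particular solution to v_k − (v_{k-1} + v_{k+1})/2 = 1 is v_k = −k^2. Adding homogeneous solution A + B k and matching boundaries gives v_k = k (130 − k). Substituting k = 76: v_76 = 76 · 54 = 4104.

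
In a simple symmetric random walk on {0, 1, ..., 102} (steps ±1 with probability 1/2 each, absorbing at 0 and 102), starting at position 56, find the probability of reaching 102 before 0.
P(hit 102 before 0) = 56/102 = 28/51

Let u_k = P(hit 102 before 0 | start at k). Then u_0 = 0, u_102 = 1, and u_k = u_{k-1}/2 + u_{k+1}/2 for 1 ≤ k ≤ 101. This harmonic recurrence is solved by u_k = k/102, giving u_56 = 56/102 = 28/51.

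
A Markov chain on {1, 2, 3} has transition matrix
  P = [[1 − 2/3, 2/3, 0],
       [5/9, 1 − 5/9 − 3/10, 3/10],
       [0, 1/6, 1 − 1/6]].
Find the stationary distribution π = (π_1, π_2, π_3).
π = (25/109, 30/109, 54/109)

This is a birth-death chain on three states, which satisfies detailed balance: π_1 · P_{12} = π_2 · P_{21} and π_2 · P_{23} = π_3 · P_{32}.
From π_1 · 2/3 = π_2 · 5/9: π_2/π_1 = (2/3)/(5/9) = 6/5.
From π_2 · 3/10 = π_3 · 1/6: π_3/π_2 = (3/10)/(1/6) = 9/5.
Take π_1 proportional to 1; then unnormalized π = (1, 6/5, 54/25). Normalize by dividing by the sum 109/25:
  π = (25/109, 30/109, 54/109).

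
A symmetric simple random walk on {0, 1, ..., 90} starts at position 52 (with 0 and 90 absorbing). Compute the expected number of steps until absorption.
E[τ | X_0 = 52] = 1976

Let v_k = E[τ | X_0 = k]. Boundary: v_0 = v_90 = 0. Recurrence: v_k = 1 + (v_{k-1} + v_{k+1})/2 for 1 ≤ k ≤ 89. The particular solution to v_k − (v_{k-1} + v_{k+1})/2 = 1 is v_k = −k^2. Adding homogeneous solution A + B k and matching boundaries gives v_k = k (90 − k). Substituting k = 52: v_52 = 52 · 38 = 1976.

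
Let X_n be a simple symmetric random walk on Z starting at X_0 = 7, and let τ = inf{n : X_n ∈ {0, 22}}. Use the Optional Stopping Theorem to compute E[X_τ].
E[X_τ] = 7

X_n is a martingale and τ is a bounded-mean stopping time (indeed τ is finite a.s. with bounded expectation since the walk is in a bounded region). By the OST, E[X_τ] = E[X_0] = 7. Equivalently: E[X_τ] = 22 · P(hit 22 first) + 0 · P(hit 0 first) = 22 · (7/22) = 7.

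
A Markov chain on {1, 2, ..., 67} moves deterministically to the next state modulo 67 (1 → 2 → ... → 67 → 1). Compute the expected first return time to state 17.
E[T_17 | X_0 = 17] = 67

The chain cycles deterministically, so starting at state 17 it returns in exactly 67 steps. Equivalently, the stationary distribution is uniform π_j = 1/67 for every state j, so by Kac's formula E[T_17] = 1/π_17 = 67.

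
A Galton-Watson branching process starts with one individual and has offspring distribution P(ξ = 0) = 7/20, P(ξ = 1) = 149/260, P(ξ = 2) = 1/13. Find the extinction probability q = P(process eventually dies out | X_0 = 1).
q = 1

Mean offspring μ = 0·7/20 + 1·149/260 + 2·1/13 = 189/260 ≤ 1. For μ ≤ 1 with offspring not concentrated at 1, the Galton-Watson process goes extinct almost surely, so q = 1.
(Algebraic check: The pgf is f(s) = 7/20 + 149/260·s + 1/13·s². The extinction probability q is the smallest fixed point of f in [0, 1]. Setting s = f(s):
  1/13·s² + (149/260 − 1)·s + 7/20 = 0
  1/13·s² − (7/20 + 1/13)·s + 7/20 = 0
which factors as (s − 1)·(1/13·s − 7/20) = 0, giving roots s = 1 and s = (7/20)/(1/13) = 91/20. Since 91/20 ≥ 1, the smallest root in [0, 1] is s = 1.)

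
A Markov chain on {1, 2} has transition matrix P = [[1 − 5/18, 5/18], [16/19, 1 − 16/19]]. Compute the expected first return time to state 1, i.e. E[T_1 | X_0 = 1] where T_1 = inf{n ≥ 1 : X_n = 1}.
E[T_1 | X_0 = 1] = 1/π_1 = 383/288

For an irreducible recurrent Markov chain with stationary distribution π, E[T_i | X_0 = i] = 1/π_i (Kac's formula). Here π_1 = (16/19)/(5/18 + 16/19) = (16/19)/(383/342) = 288/383, so E[T_1 | X_0 = 1] = 1/π_1 = (5/18 + 16/19)/(16/19) = (383/342)/(16/19) = 383/288.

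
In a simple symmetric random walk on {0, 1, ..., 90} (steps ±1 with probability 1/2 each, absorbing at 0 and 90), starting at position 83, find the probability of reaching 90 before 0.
P(hit 90 before 0) = 83/90

Let u_k = P(hit 90 before 0 | start at k). Then u_0 = 0, u_90 = 1, and u_k = u_{k-1}/2 + u_{k+1}/2 for 1 ≤ k ≤ 89. This harmonic recurrence is solved by u_k = k/90, giving u_83 = 83/90.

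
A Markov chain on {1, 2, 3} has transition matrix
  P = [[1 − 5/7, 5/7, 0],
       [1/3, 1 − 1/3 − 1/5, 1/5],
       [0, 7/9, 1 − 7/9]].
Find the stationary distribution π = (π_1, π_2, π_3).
π = (49/181, 105/181, 27/181)

This is a birth-death chain on three states, which satisfies detailed balance: π_1 · P_{12} = π_2 · P_{21} and π_2 · P_{23} = π_3 · P_{32}.
From π_1 · 5/7 = π_2 · 1/3: π_2/π_1 = (5/7)/(1/3) = 15/7.
From π_2 · 1/5 = π_3 · 7/9: π_3/π_2 = (1/5)/(7/9) = 9/35.
Take π_1 proportional to 1; then unnormalized π = (1, 15/7, 27/49). Normalize by dividing by the sum 181/49:
  π = (49/181, 105/181, 27/181).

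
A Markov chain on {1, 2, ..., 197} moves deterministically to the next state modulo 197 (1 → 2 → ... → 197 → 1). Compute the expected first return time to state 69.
E[T_69 | X_0 = 69] = 197

The chain cycles deterministically, so starting at state 69 it returns in exactly 197 steps. Equivalently, the stationary distribution is uniform π_j = 1/197 for every state j, so by Kac's formula E[T_69] = 1/π_69 = 197.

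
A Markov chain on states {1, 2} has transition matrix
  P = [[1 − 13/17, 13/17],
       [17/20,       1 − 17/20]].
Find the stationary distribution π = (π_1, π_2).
π_1 = 289/549, π_2 = 260/549

Solve πP = π with π_1 + π_2 = 1. From πP = π: π_1 · (1 − 13/17) + π_2 · 17/20 = π_1 ⇒ π_2 · 17/20 = π_1 · 13/17 ⇒ π_2/π_1 = (13/17)/(17/20) = 260/289. Together with π_1 + π_2 = 1:
  π_1 = (17/20)/(13/17 + 17/20) = (17/20)/(549/340) = 289/549,
  π_2 = (13/17)/(13/17 + 17/20) = (13/17)/(549/340) = 260/549.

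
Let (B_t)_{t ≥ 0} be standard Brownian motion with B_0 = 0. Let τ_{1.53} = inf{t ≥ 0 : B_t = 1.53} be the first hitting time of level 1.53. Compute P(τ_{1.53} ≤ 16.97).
P(τ_{1.53} ≤ 16.97) = 2(1 − Φ(1.53/√16.97)) = 2(1 − Φ(0.3714)) ≈ 0.7103

By the reflection principle for standard BM, P(τ_b ≤ t) = 2 · P(B_t ≥ b). Since B_t ~ N(0, t), P(B_t ≥ 1.53) = 1 − Φ(1.53/√t) = 1 − Φ(1.53/√16.97) = 1 − Φ(0.3714) ≈ 0.35517. Doubling: P(τ_{1.53} ≤ 16.97) ≈ 2 · 0.35517 = 0.71034 ≈ 0.7103.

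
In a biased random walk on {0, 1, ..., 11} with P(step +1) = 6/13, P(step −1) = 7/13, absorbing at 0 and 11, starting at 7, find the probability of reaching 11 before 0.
P(hit 11 before 0) = (1 − (7/6)^7) / (1 − (7/6)^11) = 704514672/1614529687

Let u_k denote P(reach 11 before 0 | start at k). Boundary: u_0 = 0, u_11 = 1. Recurrence: u_k = 6/13·u_{k+1} + 7/13·u_{k-1} for 1 ≤ k ≤ 10. Try u_k = A + B·r^k with r = q/p = (7/13)/(6/13) = 7/6. Substitution satisfies the recurrence; boundary conditions give:
  u_k = (1 − r^k) / (1 − r^N) = (1 − (7/6)^7) / (1 − (7/6)^11) = 704514672/1614529687.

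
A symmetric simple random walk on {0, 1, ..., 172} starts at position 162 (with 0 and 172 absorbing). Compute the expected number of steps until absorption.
E[τ | X_0 = 162] = 1620

Let v_k = E[τ | X_0 = k]. Boundary: v_0 = v_172 = 0. Recurrence: v_k = 1 + (v_{k-1} + v_{k+1})/2 for 1 ≤ k ≤ 171. The particular solution to v_k − (v_{k-1} + v_{k+1})/2 = 1 is v_k = −k^2. Adding homogeneous solution A + B k and matching boundaries gives v_k = k (172 − k). Substituting k = 162: v_162 = 162 · 10 = 1620.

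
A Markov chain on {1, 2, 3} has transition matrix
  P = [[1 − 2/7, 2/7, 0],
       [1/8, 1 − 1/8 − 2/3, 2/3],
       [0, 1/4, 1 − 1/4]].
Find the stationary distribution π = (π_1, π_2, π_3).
π = (21/197, 48/197, 128/197)

This is a birth-death chain on three states, which satisfies detailed balance: π_1 · P_{12} = π_2 · P_{21} and π_2 · P_{23} = π_3 · P_{32}.
From π_1 · 2/7 = π_2 · 1/8: π_2/π_1 = (2/7)/(1/8) = 16/7.
From π_2 · 2/3 = π_3 · 1/4: π_3/π_2 = (2/3)/(1/4) = 8/3.
Take π_1 proportional to 1; then unnormalized π = (1, 16/7, 128/21). Normalize by dividing by the sum 197/21:
  π = (21/197, 48/197, 128/197).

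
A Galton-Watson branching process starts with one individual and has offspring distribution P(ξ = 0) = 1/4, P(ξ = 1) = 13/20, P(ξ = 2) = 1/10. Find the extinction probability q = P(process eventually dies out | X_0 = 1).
q = 1

Mean offspring μ = 0·1/4 + 1·13/20 + 2·1/10 = 17/20 ≤ 1. For μ ≤ 1 with offspring not concentrated at 1, the Galton-Watson process goes extinct almost surely, so q = 1.
(Algebraic check: The pgf is f(s) = 1/4 + 13/20·s + 1/10·s². The extinction probability q is the smallest fixed point of f in [0, 1]. Setting s = f(s):
  1/10·s² + (13/20 − 1)·s + 1/4 = 0
  1/10·s² − (1/4 + 1/10)·s + 1/4 = 0
which factors as (s − 1)·(1/10·s − 1/4) = 0, giving roots s = 1 and s = (1/4)/(1/10) = 5/2. Since 5/2 ≥ 1, the smallest root in [0, 1] is s = 1.)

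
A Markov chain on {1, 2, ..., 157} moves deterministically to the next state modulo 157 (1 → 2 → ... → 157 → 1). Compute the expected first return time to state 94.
E[T_94 | X_0 = 94] = 157

The chain cycles deterministically, so starting at state 94 it returns in exactly 157 steps. Equivalently, the stationary distribution is uniform π_j = 1/157 for every state j, so by Kac's formula E[T_94] = 1/π_94 = 157.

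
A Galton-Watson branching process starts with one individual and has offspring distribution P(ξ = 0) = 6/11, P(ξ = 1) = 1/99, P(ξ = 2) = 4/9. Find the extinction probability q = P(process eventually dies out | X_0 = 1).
q = 1

Mean offspring μ = 0·6/11 + 1·1/99 + 2·4/9 = 89/99 ≤ 1. For μ ≤ 1 with offspring not concentrated at 1, the Galton-Watson process goes extinct almost surely, so q = 1.
(Algebraic check: The pgf is f(s) = 6/11 + 1/99·s + 4/9·s². The extinction probability q is the smallest fixed point of f in [0, 1]. Setting s = f(s):
  4/9·s² + (1/99 − 1)·s + 6/11 = 0
  4/9·s² − (6/11 + 4/9)·s + 6/11 = 0
which factors as (s − 1)·(4/9·s − 6/11) = 0, giving roots s = 1 and s = (6/11)/(4/9) = 27/22. Since 27/22 ≥ 1, the smallest root in [0, 1] is s = 1.)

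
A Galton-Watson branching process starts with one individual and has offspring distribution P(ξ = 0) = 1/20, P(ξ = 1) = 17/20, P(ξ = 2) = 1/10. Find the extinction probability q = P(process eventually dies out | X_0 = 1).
q = 1/2

The pgf is f(s) = 1/20 + 17/20·s + 1/10·s². The extinction probability q is the smallest fixed point of f in [0, 1]. Setting s = f(s):
  1/10·s² + (17/20 − 1)·s + 1/20 = 0
  1/10·s² − (1/20 + 1/10)·s + 1/20 = 0
which factors as (s − 1)·(1/10·s − 1/20) = 0, giving roots s = 1 and s = (1/20)/(1/10) = 1/2.
Mean offspring μ = 17/20 + 2·1/10 = 21/20 > 1 (supercritical), so q < 1. The extinction probability is the smaller root: q = (1/20)/(1/10) = 1/2.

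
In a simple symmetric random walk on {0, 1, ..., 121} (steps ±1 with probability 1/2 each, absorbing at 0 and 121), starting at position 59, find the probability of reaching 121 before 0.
P(hit 121 before 0) = 59/121

Let u_k = P(hit 121 before 0 | start at k). Then u_0 = 0, u_121 = 1, and u_k = u_{k-1}/2 + u_{k+1}/2 for 1 ≤ k ≤ 120. This harmonic recurrence is solved by u_k = k/121, giving u_59 = 59/121.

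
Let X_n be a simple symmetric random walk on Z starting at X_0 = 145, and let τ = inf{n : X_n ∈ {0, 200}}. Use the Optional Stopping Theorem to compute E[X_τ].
E[X_τ] = 145

X_n is a martingale and τ is a bounded-mean stopping time (indeed τ is finite a.s. with bounded expectation since the walk is in a bounded region). By the OST, E[X_τ] = E[X_0] = 145. Equivalently: E[X_τ] = 200 · P(hit 200 first) + 0 · P(hit 0 first) = 200 · (145/200) = 145.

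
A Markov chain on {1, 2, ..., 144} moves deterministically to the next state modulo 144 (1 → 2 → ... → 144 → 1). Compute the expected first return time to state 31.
E[T_31 | X_0 = 31] = 144

The chain cycles deterministically, so starting at state 31 it returns in exactly 144 steps. Equivalently, the stationary distribution is uniform π_j = 1/144 for every state j, so by Kac's formula E[T_31] = 1/π_31 = 144.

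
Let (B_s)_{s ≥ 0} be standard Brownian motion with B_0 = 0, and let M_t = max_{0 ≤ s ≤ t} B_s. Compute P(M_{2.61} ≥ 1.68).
P(M_{2.61} ≥ 1.68) = 2·P(B_{2.61} ≥ 1.68) = 2(1 − Φ(1.68/√2.61)) ≈ 0.2984

By the reflection principle for Brownian motion, P(M_t ≥ a) = 2 · P(B_t ≥ a) for a ≥ 0. Since B_t ~ N(0, t), P(B_t ≥ 1.68) = 1 − Φ(1.68/√t) = 1 − Φ(1.68/√2.61) = 1 − Φ(1.0399). So
  P(M_{2.61} ≥ 1.68) = 2(1 − Φ(1.0399)) ≈ 0.2984.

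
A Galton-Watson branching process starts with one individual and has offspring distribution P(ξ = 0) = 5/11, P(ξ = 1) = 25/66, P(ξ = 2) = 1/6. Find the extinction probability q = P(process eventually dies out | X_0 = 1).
q = 1

Mean offspring μ = 0·5/11 + 1·25/66 + 2·1/6 = 47/66 ≤ 1. For μ ≤ 1 with offspring not concentrated at 1, the Galton-Watson process goes extinct almost surely, so q = 1.
(Algebraic check: The pgf is f(s) = 5/11 + 25/66·s + 1/6·s². The extinction probability q is the smallest fixed point of f in [0, 1]. Setting s = f(s):
  1/6·s² + (25/66 − 1)·s + 5/11 = 0
  1/6·s² − (5/11 + 1/6)·s + 5/11 = 0
which factors as (s − 1)·(1/6·s − 5/11) = 0, giving roots s = 1 and s = (5/11)/(1/6) = 30/11. Since 30/11 ≥ 1, the smallest root in [0, 1] is s = 1.)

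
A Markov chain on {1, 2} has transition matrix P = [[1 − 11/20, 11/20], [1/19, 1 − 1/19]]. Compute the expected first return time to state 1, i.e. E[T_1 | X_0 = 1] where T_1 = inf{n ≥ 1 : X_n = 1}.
E[T_1 | X_0 = 1] = 1/π_1 = 229/20

For an irreducible recurrent Markov chain with stationary distribution π, E[T_i | X_0 = i] = 1/π_i (Kac's formula). Here π_1 = (1/19)/(11/20 + 1/19) = (1/19)/(229/380) = 20/229, so E[T_1 | X_0 = 1] = 1/π_1 = (11/20 + 1/19)/(1/19) = (229/380)/(1/19) = 229/20.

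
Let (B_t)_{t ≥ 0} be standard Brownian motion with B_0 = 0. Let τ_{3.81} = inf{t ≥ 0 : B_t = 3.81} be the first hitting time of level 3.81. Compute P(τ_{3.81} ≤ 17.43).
P(τ_{3.81} ≤ 17.43) = 2(1 − Φ(3.81/√17.43)) = 2(1 − Φ(0.9126)) ≈ 0.3615

By the reflection principle for standard BM, P(τ_b ≤ t) = 2 · P(B_t ≥ b). Since B_t ~ N(0, t), P(B_t ≥ 3.81) = 1 − Φ(3.81/√t) = 1 − Φ(3.81/√17.43) = 1 − Φ(0.9126) ≈ 0.18073. Doubling: P(τ_{3.81} ≤ 17.43) ≈ 2 · 0.18073 = 0.36146 ≈ 0.3615.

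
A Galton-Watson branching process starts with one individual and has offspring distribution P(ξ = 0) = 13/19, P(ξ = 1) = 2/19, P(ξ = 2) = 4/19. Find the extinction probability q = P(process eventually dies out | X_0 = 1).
q = 1

Mean offspring μ = 0·13/19 + 1·2/19 + 2·4/19 = 10/19 ≤ 1. For μ ≤ 1 with offspring not concentrated at 1, the Galton-Watson process goes extinct almost surely, so q = 1.
(Algebraic check: The pgf is f(s) = 13/19 + 2/19·s + 4/19·s². The extinction probability q is the smallest fixed point of f in [0, 1]. Setting s = f(s):
  4/19·s² + (2/19 − 1)·s + 13/19 = 0
  4/19·s² − (13/19 + 4/19)·s + 13/19 = 0
which factors as (s − 1)·(4/19·s − 13/19) = 0, giving roots s = 1 and s = (13/19)/(4/19) = 13/4. Since 13/4 ≥ 1, the smallest root in [0, 1] is s = 1.)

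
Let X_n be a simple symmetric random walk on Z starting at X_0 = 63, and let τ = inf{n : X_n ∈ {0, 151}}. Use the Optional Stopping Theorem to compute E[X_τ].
E[X_τ] = 63

X_n is a martingale and τ is a bounded-mean stopping time (indeed τ is finite a.s. with bounded expectation since the walk is in a bounded region). By the OST, E[X_τ] = E[X_0] = 63. Equivalently: E[X_τ] = 151 · P(hit 151 first) + 0 · P(hit 0 first) = 151 · (63/151) = 63.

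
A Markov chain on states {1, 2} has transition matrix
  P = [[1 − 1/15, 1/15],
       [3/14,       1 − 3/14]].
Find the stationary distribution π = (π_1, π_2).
π_1 = 45/59, π_2 = 14/59

Solve πP = π with π_1 + π_2 = 1. From πP = π: π_1 · (1 − 1/15) + π_2 · 3/14 = π_1 ⇒ π_2 · 3/14 = π_1 · 1/15 ⇒ π_2/π_1 = (1/15)/(3/14) = 14/45. Together with π_1 + π_2 = 1:
  π_1 = (3/14)/(1/15 + 3/14) = (3/14)/(59/210) = 45/59,
  π_2 = (1/15)/(1/15 + 3/14) = (1/15)/(59/210) = 14/59.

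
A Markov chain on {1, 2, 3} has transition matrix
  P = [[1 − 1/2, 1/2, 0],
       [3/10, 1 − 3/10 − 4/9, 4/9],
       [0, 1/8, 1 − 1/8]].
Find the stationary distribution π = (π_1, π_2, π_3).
π = (27/232, 45/232, 20/29)

This is a birth-death chain on three states, which satisfies detailed balance: π_1 · P_{12} = π_2 · P_{21} and π_2 · P_{23} = π_3 · P_{32}.
From π_1 · 1/2 = π_2 · 3/10: π_2/π_1 = (1/2)/(3/10) = 5/3.
From π_2 · 4/9 = π_3 · 1/8: π_3/π_2 = (4/9)/(1/8) = 32/9.
Take π_1 proportional to 1; then unnormalized π = (1, 5/3, 160/27). Normalize by dividing by the sum 232/27:
  π = (27/232, 45/232, 20/29).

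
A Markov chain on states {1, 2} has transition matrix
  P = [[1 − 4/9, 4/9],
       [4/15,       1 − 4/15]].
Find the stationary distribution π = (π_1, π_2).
π_1 = 3/8, π_2 = 5/8

Solve πP = π with π_1 + π_2 = 1. From πP = π: π_1 · (1 − 4/9) + π_2 · 4/15 = π_1 ⇒ π_2 · 4/15 = π_1 · 4/9 ⇒ π_2/π_1 = (4/9)/(4/15) = 5/3. Together with π_1 + π_2 = 1:
  π_1 = (4/15)/(4/9 + 4/15) = (4/15)/(32/45) = 3/8,
  π_2 = (4/9)/(4/9 + 4/15) = (4/9)/(32/45) = 5/8.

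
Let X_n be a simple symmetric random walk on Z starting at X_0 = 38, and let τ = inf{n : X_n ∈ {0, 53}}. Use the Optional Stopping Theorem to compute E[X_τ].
E[X_τ] = 38

X_n is a martingale and τ is a bounded-mean stopping time (indeed τ is finite a.s. with bounded expectation since the walk is in a bounded region). By the OST, E[X_τ] = E[X_0] = 38. Equivalently: E[X_τ] = 53 · P(hit 53 first) + 0 · P(hit 0 first) = 53 · (38/53) = 38.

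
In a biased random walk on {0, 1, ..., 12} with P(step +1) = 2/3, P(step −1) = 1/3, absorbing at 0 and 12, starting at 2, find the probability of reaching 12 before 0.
P(hit 12 before 0) = (1 − (1/2)^2) / (1 − (1/2)^12) = 1024/1365

Let u_k denote P(reach 12 before 0 | start at k). Boundary: u_0 = 0, u_12 = 1. Recurrence: u_k = 2/3·u_{k+1} + 1/3·u_{k-1} for 1 ≤ k ≤ 11. Try u_k = A + B·r^k with r = q/p = (1/3)/(2/3) = 1/2. Substitution satisfies the recurrence; boundary conditions give:
  u_k = (1 − r^k) / (1 − r^N) = (1 − (1/2)^2) / (1 − (1/2)^12) = 1024/1365.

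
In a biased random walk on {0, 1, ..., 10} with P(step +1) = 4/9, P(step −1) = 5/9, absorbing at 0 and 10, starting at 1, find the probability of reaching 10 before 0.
P(hit 10 before 0) = (1 − (5/4)^1) / (1 − (5/4)^10) = 262144/8717049

Let u_k denote P(reach 10 before 0 | start at k). Boundary: u_0 = 0, u_10 = 1. Recurrence: u_k = 4/9·u_{k+1} + 5/9·u_{k-1} for 1 ≤ k ≤ 9. Try u_k = A + B·r^k with r = q/p = (5/9)/(4/9) = 5/4. Substitution satisfies the recurrence; boundary conditions give:
  u_k = (1 − r^k) / (1 − r^N) = (1 − (5/4)^1) / (1 − (5/4)^10) = 262144/8717049.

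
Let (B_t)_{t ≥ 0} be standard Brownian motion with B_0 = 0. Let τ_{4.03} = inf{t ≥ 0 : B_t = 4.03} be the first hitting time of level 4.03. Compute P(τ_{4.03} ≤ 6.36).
P(τ_{4.03} ≤ 6.36) = 2(1 − Φ(4.03/√6.36)) = 2(1 − Φ(1.5980)) ≈ 0.1100

By the reflection principle for standard BM, P(τ_b ≤ t) = 2 · P(B_t ≥ b). Since B_t ~ N(0, t), P(B_t ≥ 4.03) = 1 − Φ(4.03/√t) = 1 − Φ(4.03/√6.36) = 1 − Φ(1.5980) ≈ 0.05502. Doubling: P(τ_{4.03} ≤ 6.36) ≈ 2 · 0.05502 = 0.11004 ≈ 0.1100.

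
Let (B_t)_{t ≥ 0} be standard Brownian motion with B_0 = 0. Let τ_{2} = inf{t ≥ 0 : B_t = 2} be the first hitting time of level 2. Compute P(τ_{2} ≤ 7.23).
P(τ_{2} ≤ 7.23) = 2(1 − Φ(2/√7.23)) = 2(1 − Φ(0.7438)) ≈ 0.4570

By the reflection principle for standard BM, P(τ_b ≤ t) = 2 · P(B_t ≥ b). Since B_t ~ N(0, t), P(B_t ≥ 2) = 1 − Φ(2/√t) = 1 − Φ(2/√7.23) = 1 − Φ(0.7438) ≈ 0.22850. Doubling: P(τ_{2} ≤ 7.23) ≈ 2 · 0.22850 = 0.45700 ≈ 0.4570.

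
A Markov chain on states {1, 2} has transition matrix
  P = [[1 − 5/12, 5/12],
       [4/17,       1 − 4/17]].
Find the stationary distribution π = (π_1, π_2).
π_1 = 48/133, π_2 = 85/133

Solve πP = π with π_1 + π_2 = 1. From πP = π: π_1 · (1 − 5/12) + π_2 · 4/17 = π_1 ⇒ π_2 · 4/17 = π_1 · 5/12 ⇒ π_2/π_1 = (5/12)/(4/17) = 85/48. Together with π_1 + π_2 = 1:
  π_1 = (4/17)/(5/12 + 4/17) = (4/17)/(133/204) = 48/133,
  π_2 = (5/12)/(5/12 + 4/17) = (5/12)/(133/204) = 85/133.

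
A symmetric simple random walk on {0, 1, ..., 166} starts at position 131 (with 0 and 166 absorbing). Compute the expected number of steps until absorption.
E[τ | X_0 = 131] = 4585

Let v_k = E[τ | X_0 = k]. Boundary: v_0 = v_166 = 0. Recurrence: v_k = 1 + (v_{k-1} + v_{k+1})/2 for 1 ≤ k ≤ 165. The particular solution to v_k − (v_{k-1} + v_{k+1})/2 = 1 is v_k = −k^2. Adding homogeneous solution A + B k and matching boundaries gives v_k = k (166 − k). Substituting k = 131: v_131 = 131 · 35 = 4585.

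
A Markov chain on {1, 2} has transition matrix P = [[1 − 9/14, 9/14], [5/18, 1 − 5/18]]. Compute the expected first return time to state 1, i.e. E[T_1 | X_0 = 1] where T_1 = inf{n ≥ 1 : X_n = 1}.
E[T_1 | X_0 = 1] = 1/π_1 = 116/35

For an irreducible recurrent Markov chain with stationary distribution π, E[T_i | X_0 = i] = 1/π_i (Kac's formula). Here π_1 = (5/18)/(9/14 + 5/18) = (5/18)/(58/63) = 35/116, so E[T_1 | X_0 = 1] = 1/π_1 = (9/14 + 5/18)/(5/18) = (58/63)/(5/18) = 116/35.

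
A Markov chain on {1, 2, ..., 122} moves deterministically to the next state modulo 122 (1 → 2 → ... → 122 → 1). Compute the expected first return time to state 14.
E[T_14 | X_0 = 14] = 122

The chain cycles deterministically, so starting at state 14 it returns in exactly 122 steps. Equivalently, the stationary distribution is uniform π_j = 1/122 for every state j, so by Kac's formula E[T_14] = 1/π_14 = 122.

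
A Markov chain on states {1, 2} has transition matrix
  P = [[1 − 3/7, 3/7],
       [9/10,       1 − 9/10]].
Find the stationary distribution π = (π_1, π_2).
π_1 = 21/31, π_2 = 10/31

Solve πP = π with π_1 + π_2 = 1. From πP = π: π_1 · (1 − 3/7) + π_2 · 9/10 = π_1 ⇒ π_2 · 9/10 = π_1 · 3/7 ⇒ π_2/π_1 = (3/7)/(9/10) = 10/21. Together with π_1 + π_2 = 1:
  π_1 = (9/10)/(3/7 + 9/10) = (9/10)/(93/70) = 21/31,
  π_2 = (3/7)/(3/7 + 9/10) = (3/7)/(93/70) = 10/31.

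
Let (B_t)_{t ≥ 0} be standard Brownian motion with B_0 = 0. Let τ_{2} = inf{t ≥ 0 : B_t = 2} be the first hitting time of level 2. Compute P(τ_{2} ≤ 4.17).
P(τ_{2} ≤ 4.17) = 2(1 − Φ(2/√4.17)) = 2(1 − Φ(0.9794)) ≈ 0.3274

By the reflection principle for standard BM, P(τ_b ≤ t) = 2 · P(B_t ≥ b). Since B_t ~ N(0, t), P(B_t ≥ 2) = 1 − Φ(2/√t) = 1 − Φ(2/√4.17) = 1 − Φ(0.9794) ≈ 0.16369. Doubling: P(τ_{2} ≤ 4.17) ≈ 2 · 0.16369 = 0.32738 ≈ 0.3274.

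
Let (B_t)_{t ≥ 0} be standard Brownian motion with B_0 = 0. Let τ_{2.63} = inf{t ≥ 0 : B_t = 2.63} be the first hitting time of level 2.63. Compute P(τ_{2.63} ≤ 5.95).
P(τ_{2.63} ≤ 5.95) = 2(1 − Φ(2.63/√5.95)) = 2(1 − Φ(1.0782)) ≈ 0.2809

By the reflection principle for standard BM, P(τ_b ≤ t) = 2 · P(B_t ≥ b). Since B_t ~ N(0, t), P(B_t ≥ 2.63) = 1 − Φ(2.63/√t) = 1 − Φ(2.63/√5.95) = 1 − Φ(1.0782) ≈ 0.14047. Doubling: P(τ_{2.63} ≤ 5.95) ≈ 2 · 0.14047 = 0.28094 ≈ 0.2809.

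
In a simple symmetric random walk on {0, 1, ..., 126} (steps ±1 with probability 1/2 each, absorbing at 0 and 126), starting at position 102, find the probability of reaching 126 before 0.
P(hit 126 before 0) = 102/126 = 17/21

Let u_k = P(hit 126 before 0 | start at k). Then u_0 = 0, u_126 = 1, and u_k = u_{k-1}/2 + u_{k+1}/2 for 1 ≤ k ≤ 125. This harmonic recurrence is solved by u_k = k/126, giving u_102 = 102/126 = 17/21.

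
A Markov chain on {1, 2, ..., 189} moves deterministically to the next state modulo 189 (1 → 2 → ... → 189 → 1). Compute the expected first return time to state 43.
E[T_43 | X_0 = 43] = 189

The chain cycles deterministically, so starting at state 43 it returns in exactly 189 steps. Equivalently, the stationary distribution is uniform π_j = 1/189 for every state j, so by Kac's formula E[T_43] = 1/π_43 = 189.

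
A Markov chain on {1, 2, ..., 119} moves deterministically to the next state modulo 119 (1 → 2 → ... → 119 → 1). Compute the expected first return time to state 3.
E[T_3 | X_0 = 3] = 119

The chain cycles deterministically, so starting at state 3 it returns in exactly 119 steps. Equivalently, the stationary distribution is uniform π_j = 1/119 for every state j, so by Kac's formula E[T_3] = 1/π_3 = 119.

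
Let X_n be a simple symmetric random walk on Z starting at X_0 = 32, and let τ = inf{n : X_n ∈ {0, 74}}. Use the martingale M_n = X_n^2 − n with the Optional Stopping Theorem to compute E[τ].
E[τ] = 1344

M_n = X_n^2 − n is a martingale (since E[X_{n+1}^2 | F_n] = X_n^2 + 1). By OST (τ has finite mean in a bounded region), E[M_τ] = E[M_0] = X_0^2 − 0 = 32^2 = 1024. Also E[M_τ] = E[X_τ^2] − E[τ]. The walk exits at 0 or 74, with P(hit 74 first) = 32/74, so E[X_τ^2] = 74^2 · 32/74 + 0 = 2368. Thus E[τ] = E[X_τ^2] − E[M_τ] = 2368 − 1024 = 1344 = 32(74 − 32) = 1344.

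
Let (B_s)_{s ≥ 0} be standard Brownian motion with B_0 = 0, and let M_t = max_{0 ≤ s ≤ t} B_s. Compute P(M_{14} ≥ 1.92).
P(M_{14} ≥ 1.92) = 2·P(B_{14} ≥ 1.92) = 2(1 − Φ(1.92/√14)) ≈ 0.6079

By the reflection principle for Brownian motion, P(M_t ≥ a) = 2 · P(B_t ≥ a) for a ≥ 0. Since B_t ~ N(0, t), P(B_t ≥ 1.92) = 1 − Φ(1.92/√t) = 1 − Φ(1.92/√14) = 1 − Φ(0.5131). So
  P(M_{14} ≥ 1.92) = 2(1 − Φ(0.5131)) ≈ 0.6079.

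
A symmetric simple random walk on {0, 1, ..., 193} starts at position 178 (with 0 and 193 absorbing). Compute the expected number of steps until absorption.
E[τ | X_0 = 178] = 2670

Let v_k = E[τ | X_0 = k]. Boundary: v_0 = v_193 = 0. Recurrence: v_k = 1 + (v_{k-1} + v_{k+1})/2 for 1 ≤ k ≤ 192. The particular solution to v_k − (v_{k-1} + v_{k+1})/2 = 1 is v_k = −k^2. Adding homogeneous solution A + B k and matching boundaries gives v_k = k (193 − k). Substituting k = 178: v_178 = 178 · 15 = 2670.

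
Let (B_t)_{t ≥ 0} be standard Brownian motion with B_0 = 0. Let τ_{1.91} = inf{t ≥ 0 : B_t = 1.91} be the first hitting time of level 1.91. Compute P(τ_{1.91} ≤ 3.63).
P(τ_{1.91} ≤ 3.63) = 2(1 − Φ(1.91/√3.63)) = 2(1 − Φ(1.0025)) ≈ 0.3161

By the reflection principle for standard BM, P(τ_b ≤ t) = 2 · P(B_t ≥ b). Since B_t ~ N(0, t), P(B_t ≥ 1.91) = 1 − Φ(1.91/√t) = 1 − Φ(1.91/√3.63) = 1 − Φ(1.0025) ≈ 0.15805. Doubling: P(τ_{1.91} ≤ 3.63) ≈ 2 · 0.15805 = 0.31610 ≈ 0.3161.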